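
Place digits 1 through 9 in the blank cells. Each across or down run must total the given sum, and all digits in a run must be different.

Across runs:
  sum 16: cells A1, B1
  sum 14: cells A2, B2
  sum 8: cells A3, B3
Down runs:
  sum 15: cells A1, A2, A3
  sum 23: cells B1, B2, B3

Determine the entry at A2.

16 in 2 cells must be {7,9}; 23 in 3 cells must be {6,8,9}.
The 16 across and the 23 down share only 9, so B1 = 9.
Given what's placed, B3 must be 6 to fit the 8 across and 23 down.
A1 = 16 − 9 = 7 completes the 16 across.
B2 = 23 − 15 = 8 completes the 23 down.
A3 = 8 − 6 = 2 completes the 8 across.
A2 = 14 − 8 = 6 completes the 14 across.

6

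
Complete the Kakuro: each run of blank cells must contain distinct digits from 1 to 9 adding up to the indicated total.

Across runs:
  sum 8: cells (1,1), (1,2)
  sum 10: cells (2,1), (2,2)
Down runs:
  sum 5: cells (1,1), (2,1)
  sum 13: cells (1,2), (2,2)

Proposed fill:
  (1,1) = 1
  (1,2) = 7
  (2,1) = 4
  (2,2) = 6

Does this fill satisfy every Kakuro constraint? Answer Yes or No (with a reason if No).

Across: 1+7=8; 4+6=10. Down: 1+4=5; 7+6=13. No digit repeats within any run.

Yes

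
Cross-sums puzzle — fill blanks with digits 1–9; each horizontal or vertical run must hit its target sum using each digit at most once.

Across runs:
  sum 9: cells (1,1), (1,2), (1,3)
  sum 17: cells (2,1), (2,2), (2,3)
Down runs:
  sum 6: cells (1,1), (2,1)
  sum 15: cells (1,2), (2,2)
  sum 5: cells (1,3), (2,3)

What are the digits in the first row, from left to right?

The 9 across and the 15 down share only 6, so (1,2) = 6.
(2,2) = 15 − 6 = 9 completes the 15 down.
Nothing is forced directly, so branch on (1,1), whose candidates are 1 or 2. If (1,1) = 2: that forces (1,3) = 1, after which (2,1) would have to be in {1,2,3,5,6,7} for the 17 across but in {4} for the 6 down — contradiction. So (1,1) = 1.
(1,3) = 9 − 7 = 2 completes the 9 across.
(2,1) = 6 − 1 = 5 completes the 6 down.
(2,3) = 17 − 14 = 3 completes the 17 across.

1 6 2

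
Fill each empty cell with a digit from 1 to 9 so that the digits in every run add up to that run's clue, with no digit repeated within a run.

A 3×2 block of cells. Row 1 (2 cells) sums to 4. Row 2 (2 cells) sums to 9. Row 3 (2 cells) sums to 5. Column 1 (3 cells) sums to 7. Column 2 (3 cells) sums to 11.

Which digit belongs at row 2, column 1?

2

4 in 2 cells must be {1,3}; 7 in 3 cells must be {1,2,4}.
The 4 across and the 7 down share only 1, so (1,1) = 1.
(1,2) = 4 − 1 = 3 completes the 4 across.
Nothing is forced directly, so branch on (2,1), whose candidates are 2 or 4. If (2,1) = 4: then (2,2) would have to be in {5} for the 9 across but in {1,2,6,7} for the 11 down — contradiction. So (2,1) = 2.
(2,2) = 9 − 2 = 7 completes the 9 across.
(3,1) = 7 − 3 = 4 completes the 7 down.
(3,2) = 5 − 4 = 1 completes the 5 across.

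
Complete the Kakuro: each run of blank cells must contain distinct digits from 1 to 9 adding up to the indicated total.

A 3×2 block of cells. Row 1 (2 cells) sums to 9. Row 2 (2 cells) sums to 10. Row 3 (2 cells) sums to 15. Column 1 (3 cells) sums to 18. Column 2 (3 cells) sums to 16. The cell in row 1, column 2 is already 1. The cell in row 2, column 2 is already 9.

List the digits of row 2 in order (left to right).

(1,1) = 9 − 1 = 8 completes the 9 across.
(2,1) = 10 − 9 = 1 completes the 10 across.
(3,1) = 18 − 9 = 9 completes the 18 down.
(3,2) = 15 − 9 = 6 completes the 15 across.

1 9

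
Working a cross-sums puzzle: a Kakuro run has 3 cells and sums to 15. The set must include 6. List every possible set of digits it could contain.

3 distinct digits from 1–9 sum between 6 and 24.
Keeping only sets containing 6.

{1,6,8}; {2,6,7}; {4,5,6}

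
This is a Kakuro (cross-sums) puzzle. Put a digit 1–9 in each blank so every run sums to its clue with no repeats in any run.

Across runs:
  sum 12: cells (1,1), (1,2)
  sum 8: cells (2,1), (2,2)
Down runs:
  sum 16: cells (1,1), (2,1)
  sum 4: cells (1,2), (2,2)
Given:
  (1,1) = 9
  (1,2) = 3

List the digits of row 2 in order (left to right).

16 in 2 cells must be {7,9}; 4 in 2 cells must be {1,3}.
(2,1) = 16 − 9 = 7 completes the 16 down.
(2,2) = 8 − 7 = 1 completes the 8 across.

7, 1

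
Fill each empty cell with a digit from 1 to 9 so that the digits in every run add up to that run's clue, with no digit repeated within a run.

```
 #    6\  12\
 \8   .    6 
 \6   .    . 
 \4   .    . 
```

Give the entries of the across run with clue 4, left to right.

4 in 2 cells must be {1,3}; 6 in 3 cells must be {1,2,3}.
R1C1 = 8 − 6 = 2 completes the 8 across.
Given what's placed, R2C1 must be 1 to fit the 6 across and 6 down.
R2C2 = 6 − 1 = 5 completes the 6 across.
R3C1 = 6 − 3 = 3 completes the 6 down.
R3C2 = 4 − 3 = 1 completes the 4 across.

3, 1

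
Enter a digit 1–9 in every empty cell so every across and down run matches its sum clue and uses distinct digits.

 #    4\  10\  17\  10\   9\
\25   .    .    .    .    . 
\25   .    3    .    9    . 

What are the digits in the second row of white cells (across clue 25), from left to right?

1 3 8 9 4

4 in 2 cells must be {1,3}; 17 in 2 cells must be {8,9}.
R1C2 = 10 − 3 = 7 completes the 10 down.
R1C4 = 10 − 9 = 1 completes the 10 down.
Given what's placed, R2C1 must be 1 to fit the 25 across and 4 down.
Given what's placed, R2C3 must be 8 to fit the 25 across and 17 down.
R2C5 = 25 − 21 = 4 completes the 25 across.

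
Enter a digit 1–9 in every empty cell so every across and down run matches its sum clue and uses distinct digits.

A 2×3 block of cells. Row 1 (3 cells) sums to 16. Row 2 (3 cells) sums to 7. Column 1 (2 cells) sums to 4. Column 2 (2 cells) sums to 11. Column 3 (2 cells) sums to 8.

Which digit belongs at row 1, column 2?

7 in 3 cells must be {1,2,4}; 4 in 2 cells must be {1,3}.
The 7 across and the 4 down share only 1, so (2,1) = 1.
Given what's placed, (2,3) must be 2 to fit the 7 across and 8 down.
(1,1) = 4 − 1 = 3 completes the 4 down.
(1,3) = 8 − 2 = 6 completes the 8 down.
(2,2) = 7 − 3 = 4 completes the 7 across.
(1,2) = 16 − 9 = 7 completes the 16 across.

7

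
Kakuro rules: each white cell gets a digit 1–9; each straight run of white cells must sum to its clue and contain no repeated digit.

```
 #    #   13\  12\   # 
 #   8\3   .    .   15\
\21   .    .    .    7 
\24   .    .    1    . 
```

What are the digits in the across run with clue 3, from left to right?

1 2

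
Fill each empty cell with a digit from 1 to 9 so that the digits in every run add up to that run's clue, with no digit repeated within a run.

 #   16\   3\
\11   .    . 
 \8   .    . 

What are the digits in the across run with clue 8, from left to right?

7 1

16 in 2 cells must be {7,9}; 3 in 2 cells must be {1,2}.
The 11 across and the 3 down share only 2, so R1C2 = 2.
The 8 across and the 16 down share only 7, so R2C1 = 7.
R2C2 = 8 − 7 = 1 completes the 8 across.
R1C1 = 11 − 2 = 9 completes the 11 across.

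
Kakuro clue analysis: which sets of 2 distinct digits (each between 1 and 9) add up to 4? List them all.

{1,3}

2 distinct digits from 1–9 sum between 3 and 17.
Only one set works: {1,3}.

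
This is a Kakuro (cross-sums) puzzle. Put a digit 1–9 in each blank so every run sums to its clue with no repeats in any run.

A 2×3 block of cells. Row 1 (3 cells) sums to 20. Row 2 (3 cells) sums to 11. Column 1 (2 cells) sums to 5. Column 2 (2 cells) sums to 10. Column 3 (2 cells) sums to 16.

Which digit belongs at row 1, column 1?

4

16 in 2 cells must be {7,9}.
The 11 across and the 16 down share only 7, so (2,3) = 7.
(1,3) = 16 − 7 = 9 completes the 16 down.
Nothing is forced directly, so branch on (2,1), whose candidates are 1 or 3. If (2,1) = 3: then (1,1) would have to be in {3,4,5,6,7,8} for the 20 across but in {2} for the 5 down — contradiction. So (2,1) = 1.
(1,1) = 5 − 1 = 4 completes the 5 down.
(1,2) = 20 − 13 = 7 completes the 20 across.
(2,2) = 11 − 8 = 3 completes the 11 across.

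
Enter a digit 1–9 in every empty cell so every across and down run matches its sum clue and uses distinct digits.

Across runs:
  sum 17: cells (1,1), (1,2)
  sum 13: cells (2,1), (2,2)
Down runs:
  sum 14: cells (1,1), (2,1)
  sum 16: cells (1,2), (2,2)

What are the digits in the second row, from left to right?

6 7

17 in 2 cells must be {8,9}; 16 in 2 cells must be {7,9}.
The 17 across and the 16 down share only 9, so (1,2) = 9.
(2,2) = 16 − 9 = 7 completes the 16 down.
(1,1) = 17 − 9 = 8 completes the 17 across.
(2,1) = 13 − 7 = 6 completes the 13 across.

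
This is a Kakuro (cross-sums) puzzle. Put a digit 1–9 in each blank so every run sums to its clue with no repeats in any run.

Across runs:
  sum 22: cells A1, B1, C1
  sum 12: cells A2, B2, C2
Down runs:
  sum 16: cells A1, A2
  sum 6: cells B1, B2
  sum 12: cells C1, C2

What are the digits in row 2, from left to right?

16 in 2 cells must be {7,9}.
The 22 across and the 6 down share only 5, so B1 = 5.
B2 = 6 − 5 = 1 completes the 6 down.
Given what's placed, A1 must be 9 to fit the 22 across and 16 down.
C1 = 22 − 14 = 8 completes the 22 across.
A2 = 16 − 9 = 7 completes the 16 down.
C2 = 12 − 8 = 4 completes the 12 across.

7, 1, 4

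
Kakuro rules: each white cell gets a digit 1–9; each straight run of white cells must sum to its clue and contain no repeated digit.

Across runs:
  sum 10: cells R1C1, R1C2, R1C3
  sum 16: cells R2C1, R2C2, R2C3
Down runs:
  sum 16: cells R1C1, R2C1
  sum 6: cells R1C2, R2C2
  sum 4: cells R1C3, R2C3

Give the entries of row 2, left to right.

16 in 2 cells must be {7,9}; 4 in 2 cells must be {1,3}.
The 10 across and the 16 down share only 7, so R1C1 = 7.
Given what's placed, R1C3 must be 1 to fit the 10 across and 4 down.
R2C1 = 16 − 7 = 9 completes the 16 down.
R2C3 = 4 − 1 = 3 completes the 4 down.
R1C2 = 10 − 8 = 2 completes the 10 across.
R2C2 = 16 − 12 = 4 completes the 16 across.

9 4 3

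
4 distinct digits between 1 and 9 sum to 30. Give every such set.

4 distinct digits from 1–9 sum between 10 and 30.
Only one set works: {6,7,8,9}.

{6,7,8,9}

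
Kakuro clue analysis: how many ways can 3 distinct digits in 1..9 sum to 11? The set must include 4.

2

3 distinct digits from 1–9 sum between 6 and 24.
Keeping only sets containing 4.
Enumerating: {1,4,6}, {2,4,5}.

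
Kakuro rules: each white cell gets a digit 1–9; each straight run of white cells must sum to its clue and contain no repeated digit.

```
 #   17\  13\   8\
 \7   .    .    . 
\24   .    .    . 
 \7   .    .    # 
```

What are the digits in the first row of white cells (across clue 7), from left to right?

7 in 3 cells must be {1,2,4}; 24 in 3 cells must be {7,8,9}.
Only 7 fits R2C3 under both its across sum 24 and down sum 8.
R1C3 = 8 − 7 = 1 completes the 8 down.
Nothing is forced directly, so branch on R2C2, whose candidates are 8 or 9. If R2C2 = 9: then R1C2 would have to be in {2,4} for the 7 across but in {1,3} for the 13 down — contradiction. So R2C2 = 8.
R2C1 = 24 − 15 = 9 completes the 24 across.
R1C1 = 2: the only remaining digit allowed by both the 7 across and the 17 down.
R1C2 = 7 − 3 = 4 completes the 7 across.

2, 4, 1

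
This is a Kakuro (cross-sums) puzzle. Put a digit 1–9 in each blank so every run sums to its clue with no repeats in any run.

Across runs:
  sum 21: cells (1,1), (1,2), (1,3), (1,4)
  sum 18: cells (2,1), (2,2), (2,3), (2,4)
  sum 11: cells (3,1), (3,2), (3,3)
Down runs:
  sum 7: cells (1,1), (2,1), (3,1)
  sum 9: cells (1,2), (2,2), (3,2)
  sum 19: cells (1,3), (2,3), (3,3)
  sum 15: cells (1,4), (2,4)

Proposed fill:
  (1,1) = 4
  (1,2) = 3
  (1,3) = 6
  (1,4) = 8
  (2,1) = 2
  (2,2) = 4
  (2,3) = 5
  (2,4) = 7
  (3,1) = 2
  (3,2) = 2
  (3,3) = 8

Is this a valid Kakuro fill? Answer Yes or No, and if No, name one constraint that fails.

No — the down run (1,1)–(3,1) sums to 8, not 7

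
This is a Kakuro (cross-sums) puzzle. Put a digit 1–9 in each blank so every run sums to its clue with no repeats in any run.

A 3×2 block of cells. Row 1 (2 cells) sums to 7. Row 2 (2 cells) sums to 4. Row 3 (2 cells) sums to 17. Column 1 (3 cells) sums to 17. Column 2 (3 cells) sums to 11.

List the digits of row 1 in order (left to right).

5, 2

4 in 2 cells must be {1,3}; 17 in 2 cells must be {8,9}.
The 17 across and the 11 down share only 8, so (3,2) = 8.
Given what's placed, (2,2) must be 1 to fit the 4 across and 11 down.
(3,1) = 17 − 8 = 9 completes the 17 across.
(1,2) = 11 − 9 = 2 completes the 11 down.
(2,1) = 4 − 1 = 3 completes the 4 across.
(1,1) = 7 − 2 = 5 completes the 7 across.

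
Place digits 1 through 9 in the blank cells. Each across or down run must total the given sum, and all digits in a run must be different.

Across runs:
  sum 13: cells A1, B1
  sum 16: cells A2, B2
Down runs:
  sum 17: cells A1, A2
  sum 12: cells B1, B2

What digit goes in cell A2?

9

16 in 2 cells must be {7,9}; 17 in 2 cells must be {8,9}.
The 16 across and the 17 down share only 9, so A2 = 9.
B2 = 16 − 9 = 7 completes the 16 across.
A1 = 17 − 9 = 8 completes the 17 down.
B1 = 13 − 8 = 5 completes the 13 across.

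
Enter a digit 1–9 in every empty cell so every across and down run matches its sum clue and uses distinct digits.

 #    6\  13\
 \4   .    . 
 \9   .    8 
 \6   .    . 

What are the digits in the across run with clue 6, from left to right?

2 4

4 in 2 cells must be {1,3}; 6 in 3 cells must be {1,2,3}.
R2C1 = 9 − 8 = 1 completes the 9 across.
R3C1 = 2: the only remaining digit allowed by both the 6 across and the 6 down.
R3C2 = 6 − 2 = 4 completes the 6 across.
R1C1 = 6 − 3 = 3 completes the 6 down.
R1C2 = 4 − 3 = 1 completes the 4 across.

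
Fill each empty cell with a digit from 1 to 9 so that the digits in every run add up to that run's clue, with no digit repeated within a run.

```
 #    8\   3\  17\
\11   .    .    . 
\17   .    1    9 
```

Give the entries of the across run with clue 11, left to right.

1, 2, 8

3 in 2 cells must be {1,2}; 17 in 2 cells must be {8,9}.
R1C2 = 3 − 1 = 2 completes the 3 down.
R1C3 = 17 − 9 = 8 completes the 17 down.
R2C1 = 17 − 10 = 7 completes the 17 across.
R1C1 = 11 − 10 = 1 completes the 11 across.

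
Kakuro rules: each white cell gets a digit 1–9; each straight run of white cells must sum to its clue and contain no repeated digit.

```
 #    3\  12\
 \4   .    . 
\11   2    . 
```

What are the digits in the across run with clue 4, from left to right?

1 3

4 in 2 cells must be {1,3}; 3 in 2 cells must be {1,2}.
R1C1 = 3 − 2 = 1 completes the 3 down.
R1C2 = 4 − 1 = 3 completes the 4 across.
R2C2 = 11 − 2 = 9 completes the 11 across.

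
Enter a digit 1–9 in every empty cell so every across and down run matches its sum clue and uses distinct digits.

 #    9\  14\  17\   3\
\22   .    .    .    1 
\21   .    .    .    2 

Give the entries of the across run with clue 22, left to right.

17 in 2 cells must be {8,9}; 3 in 2 cells must be {1,2}.
No cell is forced outright now. R1C3 can only be 8 or 9 (the digits allowed by both its 22 across and its 17 down). If R1C3 = 8: that forces R2C3 = 9, R2C2 = 6, after which R1C2 would have to be in {4,6,7,9} for the 22 across but in {8} for the 14 down — contradiction. So R1C3 = 9.
R2C3 = 17 − 9 = 8 completes the 17 down.
No cell is forced outright now. R2C2 can only be 5 or 6 (the digits allowed by both its 21 across and its 14 down). If R2C2 = 5: then R1C2 would have to be in {4,5,7,8} for the 22 across but in {9} for the 14 down — contradiction. So R2C2 = 6.
R1C2 = 14 − 6 = 8 completes the 14 down.
R2C1 = 21 − 16 = 5 completes the 21 across.
R1C1 = 22 − 18 = 4 completes the 22 across.

4 8 9 1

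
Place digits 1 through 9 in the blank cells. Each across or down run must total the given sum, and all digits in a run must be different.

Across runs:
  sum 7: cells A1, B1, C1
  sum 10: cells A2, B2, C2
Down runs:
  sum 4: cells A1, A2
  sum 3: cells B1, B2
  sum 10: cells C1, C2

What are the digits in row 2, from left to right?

7 in 3 cells must be {1,2,4}; 4 in 2 cells must be {1,3}; 3 in 2 cells must be {1,2}.
The 7 across and the 4 down share only 1, so A1 = 1.
Given what's placed, B1 must be 2 to fit the 7 across and 3 down.
C1 = 7 − 3 = 4 completes the 7 across.
A2 = 4 − 1 = 3 completes the 4 down.
B2 = 3 − 2 = 1 completes the 3 down.
C2 = 10 − 4 = 6 completes the 10 across.

3 1 6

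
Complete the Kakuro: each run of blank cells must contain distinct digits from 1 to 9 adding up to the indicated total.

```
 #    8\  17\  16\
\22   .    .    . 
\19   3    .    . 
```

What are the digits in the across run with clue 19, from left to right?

17 in 2 cells must be {8,9}; 16 in 2 cells must be {7,9}.
R1C1 = 8 − 3 = 5 completes the 8 down.
Given what's placed, R1C3 must be 9 to fit the 22 across and 16 down.
R2C2 = 9: the only remaining digit allowed by both the 19 across and the 17 down.
R2C3 = 19 − 12 = 7 completes the 19 across.
R1C2 = 22 − 14 = 8 completes the 22 across.

3, 9, 7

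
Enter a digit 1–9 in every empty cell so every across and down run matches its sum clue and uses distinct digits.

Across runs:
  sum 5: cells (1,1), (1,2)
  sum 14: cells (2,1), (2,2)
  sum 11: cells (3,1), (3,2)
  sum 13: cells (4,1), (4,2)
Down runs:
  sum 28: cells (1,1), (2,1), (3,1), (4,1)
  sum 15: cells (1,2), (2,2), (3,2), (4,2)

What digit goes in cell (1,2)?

1

Only 4 fits (1,1) under both its across sum 5 and down sum 28.
(1,2) = 5 − 4 = 1 completes the 5 across.
Nothing is forced directly, so branch on (2,1), whose candidates are 8 or 9. If (2,1) = 8: that forces (2,2) = 6, (4,2) = 5, (3,2) = 3, after which (4,1) would have to be in {8} for the 13 across but in {7,9} for the 28 down — contradiction. So (2,1) = 9.
(2,2) = 14 − 9 = 5 completes the 14 across.
No cell is forced outright now. (3,1) can only be 7 or 8 (the digits allowed by both its 11 across and its 28 down). If (3,1) = 7: then (3,2) would have to be in {4} for the 11 across but in {2,3,6,7} for the 15 down — contradiction. So (3,1) = 8.
(3,2) = 11 − 8 = 3 completes the 11 across.
(4,1) = 28 − 21 = 7 completes the 28 down.
(4,2) = 13 − 7 = 6 completes the 13 across.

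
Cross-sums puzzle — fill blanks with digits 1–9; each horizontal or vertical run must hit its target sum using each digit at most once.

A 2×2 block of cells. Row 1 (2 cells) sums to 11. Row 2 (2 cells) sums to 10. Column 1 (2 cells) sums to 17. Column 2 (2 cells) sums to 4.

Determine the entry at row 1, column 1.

17 in 2 cells must be {8,9}; 4 in 2 cells must be {1,3}.
The 11 across and the 4 down share only 3, so (1,2) = 3.
(2,2) = 4 − 3 = 1 completes the 4 down.
(1,1) = 11 − 3 = 8 completes the 11 across.
(2,1) = 10 − 1 = 9 completes the 10 across.

8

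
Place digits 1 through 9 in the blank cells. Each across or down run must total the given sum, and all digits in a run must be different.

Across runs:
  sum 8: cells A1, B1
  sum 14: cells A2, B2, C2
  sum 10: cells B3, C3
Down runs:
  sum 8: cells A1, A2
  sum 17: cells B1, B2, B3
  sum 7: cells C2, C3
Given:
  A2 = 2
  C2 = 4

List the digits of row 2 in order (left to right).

2 8 4

A1 = 8 − 2 = 6 completes the 8 down.
B1 = 8 − 6 = 2 completes the 8 across.
B2 = 14 − 6 = 8 completes the 14 across.
B3 = 17 − 10 = 7 completes the 17 down.
C3 = 10 − 7 = 3 completes the 10 across.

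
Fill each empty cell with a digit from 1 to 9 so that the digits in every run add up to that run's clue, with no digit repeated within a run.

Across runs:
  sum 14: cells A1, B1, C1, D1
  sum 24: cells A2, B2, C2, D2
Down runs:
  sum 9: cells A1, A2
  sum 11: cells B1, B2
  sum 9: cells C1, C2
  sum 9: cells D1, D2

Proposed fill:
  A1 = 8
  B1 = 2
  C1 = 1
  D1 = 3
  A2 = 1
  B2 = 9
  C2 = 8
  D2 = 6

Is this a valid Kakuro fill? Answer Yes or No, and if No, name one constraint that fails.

Yes

Across: 8+2+1+3=14; 1+9+8+6=24. Down: 8+1=9; 2+9=11; 1+8=9; 3+6=9. No digit repeats within any run.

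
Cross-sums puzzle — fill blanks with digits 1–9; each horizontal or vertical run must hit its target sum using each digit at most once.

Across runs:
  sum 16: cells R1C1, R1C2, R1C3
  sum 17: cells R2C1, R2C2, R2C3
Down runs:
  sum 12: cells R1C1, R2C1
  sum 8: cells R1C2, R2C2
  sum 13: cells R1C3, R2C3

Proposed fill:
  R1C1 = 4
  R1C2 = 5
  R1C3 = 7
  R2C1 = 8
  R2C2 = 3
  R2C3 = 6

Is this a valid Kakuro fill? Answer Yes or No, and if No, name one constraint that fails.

Across: 4+5+7=16; 8+3+6=17. Down: 4+8=12; 5+3=8; 7+6=13. No digit repeats within any run.

Yes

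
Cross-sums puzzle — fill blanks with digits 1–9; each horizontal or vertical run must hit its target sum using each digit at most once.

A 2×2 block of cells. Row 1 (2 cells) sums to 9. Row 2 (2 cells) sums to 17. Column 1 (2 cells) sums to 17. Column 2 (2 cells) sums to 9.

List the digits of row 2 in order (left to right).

9 8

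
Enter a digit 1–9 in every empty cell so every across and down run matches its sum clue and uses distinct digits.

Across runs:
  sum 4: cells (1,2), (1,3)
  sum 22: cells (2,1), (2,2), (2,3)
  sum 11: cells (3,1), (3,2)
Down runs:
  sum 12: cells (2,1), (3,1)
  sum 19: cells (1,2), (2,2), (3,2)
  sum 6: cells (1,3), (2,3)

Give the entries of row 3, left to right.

4, 7

4 in 2 cells must be {1,3}.
The 4 across and the 19 down share only 3, so (1,2) = 3.
(1,3) = 4 − 3 = 1 completes the 4 across.
(2,3) = 6 − 1 = 5 completes the 6 down.
(2,2) = 9: the only remaining digit allowed by both the 22 across and the 19 down.
(3,2) = 19 − 12 = 7 completes the 19 down.
(2,1) = 22 − 14 = 8 completes the 22 across.
(3,1) = 11 − 7 = 4 completes the 11 across.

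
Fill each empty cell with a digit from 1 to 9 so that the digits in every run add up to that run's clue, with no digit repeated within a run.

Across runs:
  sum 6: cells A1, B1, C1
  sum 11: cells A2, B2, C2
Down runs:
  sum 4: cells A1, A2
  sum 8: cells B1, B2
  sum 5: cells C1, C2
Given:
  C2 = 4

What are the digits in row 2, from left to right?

1 6 4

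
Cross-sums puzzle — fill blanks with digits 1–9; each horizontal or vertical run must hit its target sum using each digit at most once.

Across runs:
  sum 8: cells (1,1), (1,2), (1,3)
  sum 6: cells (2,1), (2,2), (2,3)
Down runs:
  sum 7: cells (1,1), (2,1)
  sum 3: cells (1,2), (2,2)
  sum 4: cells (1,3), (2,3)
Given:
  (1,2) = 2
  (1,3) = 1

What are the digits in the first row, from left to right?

6 in 3 cells must be {1,2,3}; 3 in 2 cells must be {1,2}; 4 in 2 cells must be {1,3}.
(1,1) = 8 − 3 = 5 completes the 8 across.
(2,1) = 7 − 5 = 2 completes the 7 down.
(2,2) = 3 − 2 = 1 completes the 3 down.
(2,3) = 6 − 3 = 3 completes the 6 across.

5 2 1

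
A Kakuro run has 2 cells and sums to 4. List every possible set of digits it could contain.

{1,3}

2 distinct digits from 1–9 sum between 3 and 17.
Only one set works: {1,3}.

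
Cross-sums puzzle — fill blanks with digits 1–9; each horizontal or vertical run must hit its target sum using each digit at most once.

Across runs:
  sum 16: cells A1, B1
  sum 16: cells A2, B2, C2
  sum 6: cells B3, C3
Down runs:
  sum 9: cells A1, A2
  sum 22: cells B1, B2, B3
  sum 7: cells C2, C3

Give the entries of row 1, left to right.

16 in 2 cells must be {7,9}.
The 16 across and the 9 down share only 7, so A1 = 7.
B1 = 16 − 7 = 9 completes the 16 across.
A2 = 9 − 7 = 2 completes the 9 down.
B3 = 5: the only remaining digit allowed by both the 6 across and the 22 down.
C3 = 6 − 5 = 1 completes the 6 across.
B2 = 22 − 14 = 8 completes the 22 down.
C2 = 16 − 10 = 6 completes the 16 across.

7 9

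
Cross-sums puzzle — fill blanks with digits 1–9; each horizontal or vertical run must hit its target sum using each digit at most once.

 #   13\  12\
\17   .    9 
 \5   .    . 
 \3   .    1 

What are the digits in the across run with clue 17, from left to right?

8, 9

17 in 2 cells must be {8,9}; 3 in 2 cells must be {1,2}.
R1C1 = 17 − 9 = 8 completes the 17 across.
R2C2 = 12 − 10 = 2 completes the 12 down.
R3C1 = 3 − 1 = 2 completes the 3 across.
R2C1 = 5 − 2 = 3 completes the 5 across.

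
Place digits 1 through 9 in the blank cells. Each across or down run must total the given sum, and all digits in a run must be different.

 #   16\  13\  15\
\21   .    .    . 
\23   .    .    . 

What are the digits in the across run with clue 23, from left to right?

9 8 6

23 in 3 cells must be {6,8,9}; 16 in 2 cells must be {7,9}.
The 23 across and the 16 down share only 9, so R2C1 = 9.
R1C1 = 16 − 9 = 7 completes the 16 down.
Nothing is forced directly, so branch on R2C2, whose candidates are 6 or 8. If R2C2 = 6: then R1C2 would have to be in {5,6,8,9} for the 21 across but in {7} for the 13 down — contradiction. So R2C2 = 8.
R1C2 = 13 − 8 = 5 completes the 13 down.
R1C3 = 21 − 12 = 9 completes the 21 across.
R2C3 = 23 − 17 = 6 completes the 23 across.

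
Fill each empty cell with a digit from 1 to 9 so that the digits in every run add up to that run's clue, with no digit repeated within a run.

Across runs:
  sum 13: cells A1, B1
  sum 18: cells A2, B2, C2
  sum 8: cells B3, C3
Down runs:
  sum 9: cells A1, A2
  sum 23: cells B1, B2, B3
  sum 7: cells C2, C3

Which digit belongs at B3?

6

23 in 3 cells must be {6,8,9}.
The 8 across and the 23 down share only 6, so B3 = 6.
C3 = 8 − 6 = 2 completes the 8 across.
C2 = 7 − 2 = 5 completes the 7 down.
B2 = 9: the only remaining digit allowed by both the 18 across and the 23 down.
B1 = 23 − 15 = 8 completes the 23 down.
A2 = 18 − 14 = 4 completes the 18 across.
A1 = 13 − 8 = 5 completes the 13 across.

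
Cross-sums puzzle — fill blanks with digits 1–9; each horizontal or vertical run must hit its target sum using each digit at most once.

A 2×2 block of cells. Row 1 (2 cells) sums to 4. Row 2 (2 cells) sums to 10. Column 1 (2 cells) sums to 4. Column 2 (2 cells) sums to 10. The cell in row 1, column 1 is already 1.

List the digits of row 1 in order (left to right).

1 3

4 in 2 cells must be {1,3}.
(1,2) = 4 − 1 = 3 completes the 4 across.
(2,1) = 4 − 1 = 3 completes the 4 down.
(2,2) = 10 − 3 = 7 completes the 10 across.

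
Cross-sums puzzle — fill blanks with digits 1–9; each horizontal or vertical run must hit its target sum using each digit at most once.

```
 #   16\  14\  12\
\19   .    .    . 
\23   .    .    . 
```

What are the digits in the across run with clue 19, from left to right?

7 8 4

23 in 3 cells must be {6,8,9}; 16 in 2 cells must be {7,9}.
The 23 across and the 16 down share only 9, so R2C1 = 9.
Given what's placed, R2C3 must be 8 to fit the 23 across and 12 down.
R1C1 = 16 − 9 = 7 completes the 16 down.
R1C3 = 12 − 8 = 4 completes the 12 down.
R2C2 = 23 − 17 = 6 completes the 23 across.
R1C2 = 19 − 11 = 8 completes the 19 across.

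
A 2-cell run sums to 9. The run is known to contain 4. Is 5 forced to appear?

The only way to make 9 from 2 distinct digits under that restriction is {4,5}, which contains 5.

Yes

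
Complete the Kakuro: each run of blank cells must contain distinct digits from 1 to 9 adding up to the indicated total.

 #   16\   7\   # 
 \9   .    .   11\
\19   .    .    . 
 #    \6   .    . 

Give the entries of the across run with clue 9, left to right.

16 in 2 cells must be {7,9}; 7 in 3 cells must be {1,2,4}.
The 9 across and the 16 down share only 7, so R1C1 = 7.
R1C2 = 9 − 7 = 2 completes the 9 across.
R2C1 = 16 − 7 = 9 completes the 16 down.
R2C2 = 4: the only remaining digit allowed by both the 19 across and the 7 down.
R2C3 = 19 − 13 = 6 completes the 19 across.
R3C2 = 7 − 6 = 1 completes the 7 down.
R3C3 = 6 − 1 = 5 completes the 6 across.

7 2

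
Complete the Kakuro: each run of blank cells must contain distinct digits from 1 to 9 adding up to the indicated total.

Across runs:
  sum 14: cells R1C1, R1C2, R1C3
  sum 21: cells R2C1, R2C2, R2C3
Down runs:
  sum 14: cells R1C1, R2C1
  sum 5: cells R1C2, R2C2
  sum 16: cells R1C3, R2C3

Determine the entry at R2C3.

9

16 in 2 cells must be {7,9}.
The 21 across and the 5 down share only 4, so R2C2 = 4.
Given what's placed, R2C3 must be 9 to fit the 21 across and 16 down.
R1C2 = 5 − 4 = 1 completes the 5 down.
R1C3 = 16 − 9 = 7 completes the 16 down.
R2C1 = 21 − 13 = 8 completes the 21 across.
R1C1 = 14 − 8 = 6 completes the 14 across.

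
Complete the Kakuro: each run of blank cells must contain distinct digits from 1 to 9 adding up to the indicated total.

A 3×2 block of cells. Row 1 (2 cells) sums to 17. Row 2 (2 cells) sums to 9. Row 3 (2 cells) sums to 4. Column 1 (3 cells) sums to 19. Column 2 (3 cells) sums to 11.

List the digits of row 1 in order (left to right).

9, 8

17 in 2 cells must be {8,9}; 4 in 2 cells must be {1,3}.
The 17 across and the 11 down share only 8, so (1,2) = 8.
The 4 across and the 19 down share only 3, so (3,1) = 3.
(3,2) = 4 − 3 = 1 completes the 4 across.
(1,1) = 17 − 8 = 9 completes the 17 across.
(2,1) = 19 − 12 = 7 completes the 19 down.
(2,2) = 9 − 7 = 2 completes the 9 across.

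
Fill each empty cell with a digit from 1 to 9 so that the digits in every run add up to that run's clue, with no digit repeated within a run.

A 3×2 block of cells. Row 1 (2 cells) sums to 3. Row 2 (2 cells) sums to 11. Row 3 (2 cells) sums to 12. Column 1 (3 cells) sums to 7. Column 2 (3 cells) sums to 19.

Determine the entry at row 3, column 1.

4

3 in 2 cells must be {1,2}; 7 in 3 cells must be {1,2,4}.
The 3 across and the 19 down share only 2, so (1,2) = 2.
The 12 across and the 7 down share only 4, so (3,1) = 4.
(3,2) = 12 − 4 = 8 completes the 12 across.
(1,1) = 3 − 2 = 1 completes the 3 across.
(2,1) = 7 − 5 = 2 completes the 7 down.
(2,2) = 11 − 2 = 9 completes the 11 across.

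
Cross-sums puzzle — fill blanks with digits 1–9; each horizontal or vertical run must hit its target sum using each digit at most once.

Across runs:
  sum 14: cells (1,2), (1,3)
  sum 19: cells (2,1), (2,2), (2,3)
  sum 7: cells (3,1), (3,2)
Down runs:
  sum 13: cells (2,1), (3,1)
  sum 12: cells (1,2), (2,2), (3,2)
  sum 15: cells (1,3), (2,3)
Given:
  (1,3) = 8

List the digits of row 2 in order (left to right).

(1,2) = 14 − 8 = 6 completes the 14 across.
(2,3) = 15 − 8 = 7 completes the 15 down.
Given what's placed, (2,2) must be 4 to fit the 19 across and 12 down.
(3,2) = 12 − 10 = 2 completes the 12 down.
(2,1) = 19 − 11 = 8 completes the 19 across.
(3,1) = 7 − 2 = 5 completes the 7 across.

8 4 7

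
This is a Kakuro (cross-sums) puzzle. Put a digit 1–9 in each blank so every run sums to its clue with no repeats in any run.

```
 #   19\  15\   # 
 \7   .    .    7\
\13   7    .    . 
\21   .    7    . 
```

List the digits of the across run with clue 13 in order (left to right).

7, 5, 1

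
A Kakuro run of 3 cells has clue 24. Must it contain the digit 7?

Yes

The only way to make 24 from 3 distinct digits is {7,8,9}, which contains 7.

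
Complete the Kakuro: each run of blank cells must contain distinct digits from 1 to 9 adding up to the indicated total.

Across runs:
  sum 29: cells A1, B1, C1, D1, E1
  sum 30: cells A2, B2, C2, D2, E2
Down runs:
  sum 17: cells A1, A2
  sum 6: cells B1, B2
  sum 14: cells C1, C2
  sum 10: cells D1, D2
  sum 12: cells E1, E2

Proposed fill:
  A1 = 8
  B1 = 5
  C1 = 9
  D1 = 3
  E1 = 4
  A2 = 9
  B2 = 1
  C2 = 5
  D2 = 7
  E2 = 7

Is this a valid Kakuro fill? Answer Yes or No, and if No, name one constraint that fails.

No — the across run A2–E2 sums to 29, not 30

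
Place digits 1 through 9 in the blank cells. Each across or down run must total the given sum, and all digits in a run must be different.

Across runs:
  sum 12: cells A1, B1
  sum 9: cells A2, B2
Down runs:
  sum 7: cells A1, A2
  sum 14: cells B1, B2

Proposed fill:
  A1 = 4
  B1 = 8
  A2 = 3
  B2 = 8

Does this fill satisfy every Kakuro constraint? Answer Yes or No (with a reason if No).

No — the down run B1–B2 sums to 16, not 14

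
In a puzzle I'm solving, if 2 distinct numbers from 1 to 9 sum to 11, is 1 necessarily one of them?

Counterexample: {2,9} sums to 11 without using 1.

No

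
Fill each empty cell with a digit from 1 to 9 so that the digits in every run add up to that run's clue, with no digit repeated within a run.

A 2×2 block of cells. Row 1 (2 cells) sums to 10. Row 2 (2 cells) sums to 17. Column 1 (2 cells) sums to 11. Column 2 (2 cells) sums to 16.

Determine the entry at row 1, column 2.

7

17 in 2 cells must be {8,9}; 16 in 2 cells must be {7,9}.
The 17 across and the 16 down share only 9, so (2,2) = 9.
(1,2) = 16 − 9 = 7 completes the 16 down.
(2,1) = 17 − 9 = 8 completes the 17 across.
(1,1) = 10 − 7 = 3 completes the 10 across.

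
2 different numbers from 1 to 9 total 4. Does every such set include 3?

Yes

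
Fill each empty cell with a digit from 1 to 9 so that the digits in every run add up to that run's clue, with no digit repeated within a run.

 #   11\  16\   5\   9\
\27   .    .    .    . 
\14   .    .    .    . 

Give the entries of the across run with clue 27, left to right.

7 9 3 8

16 in 2 cells must be {7,9}.
Only 7 fits R2C2 under both its across sum 14 and down sum 16.
R1C2 = 16 − 7 = 9 completes the 16 down.
Nothing is forced directly, so branch on R2C1, whose candidates are 2 or 4. If R2C1 = 2: then R1C1 would have to be in {3,4,5,6,7,8} for the 27 across but in {9} for the 11 down — contradiction. So R2C1 = 4.
R1C1 = 11 − 4 = 7 completes the 11 down.
R1C3 = 3: the only remaining digit allowed by both the 27 across and the 5 down.
R1C4 = 27 − 19 = 8 completes the 27 across.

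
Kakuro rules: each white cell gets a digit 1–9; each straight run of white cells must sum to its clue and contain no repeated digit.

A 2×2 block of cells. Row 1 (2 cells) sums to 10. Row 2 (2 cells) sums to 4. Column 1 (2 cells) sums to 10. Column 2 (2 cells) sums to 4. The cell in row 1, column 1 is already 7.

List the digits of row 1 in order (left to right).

4 in 2 cells must be {1,3}.
(1,2) = 10 − 7 = 3 completes the 10 across.
(2,1) = 10 − 7 = 3 completes the 10 down.
(2,2) = 4 − 3 = 1 completes the 4 across.

7, 3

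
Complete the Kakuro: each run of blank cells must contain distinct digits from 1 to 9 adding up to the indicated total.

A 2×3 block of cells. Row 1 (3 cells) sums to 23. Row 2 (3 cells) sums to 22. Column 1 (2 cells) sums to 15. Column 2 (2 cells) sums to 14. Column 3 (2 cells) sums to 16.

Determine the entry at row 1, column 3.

9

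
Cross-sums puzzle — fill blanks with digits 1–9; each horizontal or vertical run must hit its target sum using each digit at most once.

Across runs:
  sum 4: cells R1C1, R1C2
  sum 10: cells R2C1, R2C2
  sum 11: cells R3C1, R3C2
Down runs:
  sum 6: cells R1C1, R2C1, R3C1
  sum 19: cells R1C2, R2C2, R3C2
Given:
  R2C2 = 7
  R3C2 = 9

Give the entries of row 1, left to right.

4 in 2 cells must be {1,3}; 6 in 3 cells must be {1,2,3}.
R1C2 = 19 − 16 = 3 completes the 19 down.
R2C1 = 10 − 7 = 3 completes the 10 across.
R3C1 = 11 − 9 = 2 completes the 11 across.
R1C1 = 4 − 3 = 1 completes the 4 across.

1 3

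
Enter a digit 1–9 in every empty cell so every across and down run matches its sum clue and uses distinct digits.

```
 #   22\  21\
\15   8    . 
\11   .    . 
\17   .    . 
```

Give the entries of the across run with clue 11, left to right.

5 6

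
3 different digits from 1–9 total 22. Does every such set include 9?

Every partition of 22 into 3 distinct digits includes 9: {5,8,9}, {6,7,9}.

Yes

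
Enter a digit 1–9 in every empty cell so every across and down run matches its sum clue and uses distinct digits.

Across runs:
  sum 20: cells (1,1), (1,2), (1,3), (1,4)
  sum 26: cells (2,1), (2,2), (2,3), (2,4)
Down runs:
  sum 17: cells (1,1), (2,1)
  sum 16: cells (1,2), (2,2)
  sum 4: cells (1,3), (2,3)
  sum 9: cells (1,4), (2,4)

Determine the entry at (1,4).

3

17 in 2 cells must be {8,9}; 16 in 2 cells must be {7,9}; 4 in 2 cells must be {1,3}.
Only 3 fits (2,3) under both its across sum 26 and down sum 4.
(1,3) = 4 − 3 = 1 completes the 4 down.
Given what's placed, (2,2) must be 9 to fit the 26 across and 16 down.
(1,2) = 16 − 9 = 7 completes the 16 down.
(2,1) = 8: the only remaining digit allowed by both the 26 across and the 17 down.
(2,4) = 26 − 20 = 6 completes the 26 across.
(1,1) = 17 − 8 = 9 completes the 17 down.
(1,4) = 20 − 17 = 3 completes the 20 across.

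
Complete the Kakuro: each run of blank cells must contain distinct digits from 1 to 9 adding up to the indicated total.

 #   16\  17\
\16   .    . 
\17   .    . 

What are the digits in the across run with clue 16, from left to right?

7 9

16 in 2 cells must be {7,9}; 17 in 2 cells must be {8,9}.
The 16 across and the 17 down share only 9, so R1C2 = 9.
The 17 across and the 16 down share only 9, so R2C1 = 9.
R2C2 = 17 − 9 = 8 completes the 17 across.
R1C1 = 16 − 9 = 7 completes the 16 across.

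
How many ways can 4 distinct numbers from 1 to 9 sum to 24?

8

4 distinct digits from 1–9 sum between 10 and 30.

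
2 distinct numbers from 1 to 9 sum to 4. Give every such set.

{1,3}

2 distinct digits from 1–9 sum between 3 and 17.
Only one set works: {1,3}.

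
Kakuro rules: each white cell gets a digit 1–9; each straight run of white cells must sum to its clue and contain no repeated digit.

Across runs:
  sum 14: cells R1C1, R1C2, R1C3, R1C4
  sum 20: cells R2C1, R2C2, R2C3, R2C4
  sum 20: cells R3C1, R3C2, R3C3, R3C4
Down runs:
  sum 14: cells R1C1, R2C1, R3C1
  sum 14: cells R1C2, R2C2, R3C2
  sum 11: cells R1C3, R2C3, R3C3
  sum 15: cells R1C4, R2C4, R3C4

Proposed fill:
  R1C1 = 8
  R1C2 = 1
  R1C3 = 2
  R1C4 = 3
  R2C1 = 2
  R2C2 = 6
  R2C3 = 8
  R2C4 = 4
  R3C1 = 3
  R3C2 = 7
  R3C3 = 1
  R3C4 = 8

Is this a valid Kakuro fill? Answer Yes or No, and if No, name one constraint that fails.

No — the down run R1C1–R3C1 sums to 13, not 14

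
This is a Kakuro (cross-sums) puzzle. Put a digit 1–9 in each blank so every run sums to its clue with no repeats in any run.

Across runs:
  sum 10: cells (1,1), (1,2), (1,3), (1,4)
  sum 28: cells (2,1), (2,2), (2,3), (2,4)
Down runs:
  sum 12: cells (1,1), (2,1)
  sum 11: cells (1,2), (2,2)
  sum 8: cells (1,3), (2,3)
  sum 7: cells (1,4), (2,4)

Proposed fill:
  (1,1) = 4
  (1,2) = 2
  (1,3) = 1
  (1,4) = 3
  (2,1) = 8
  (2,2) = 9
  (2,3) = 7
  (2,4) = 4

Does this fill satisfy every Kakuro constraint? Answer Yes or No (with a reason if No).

Yes

Across: 4+2+1+3=10; 8+9+7+4=28. Down: 4+8=12; 2+9=11; 1+7=8; 3+4=7. No digit repeats within any run.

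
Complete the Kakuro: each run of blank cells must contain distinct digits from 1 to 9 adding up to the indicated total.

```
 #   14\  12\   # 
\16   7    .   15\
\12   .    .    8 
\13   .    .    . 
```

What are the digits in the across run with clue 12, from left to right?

16 in 2 cells must be {7,9}.
R1C2 = 16 − 7 = 9 completes the 16 across.
R2C2 = 1: the only remaining digit allowed by both the 12 across and the 12 down.
R3C2 = 12 − 10 = 2 completes the 12 down.
R3C3 = 15 − 8 = 7 completes the 15 down.
R2C1 = 12 − 9 = 3 completes the 12 across.
R3C1 = 13 − 9 = 4 completes the 13 across.

3, 1, 8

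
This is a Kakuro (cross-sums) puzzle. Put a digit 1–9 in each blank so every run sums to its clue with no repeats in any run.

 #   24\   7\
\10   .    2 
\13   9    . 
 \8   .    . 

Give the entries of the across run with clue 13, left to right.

9, 4

24 in 3 cells must be {7,8,9}; 7 in 3 cells must be {1,2,4}.
R1C1 = 10 − 2 = 8 completes the 10 across.
R2C2 = 13 − 9 = 4 completes the 13 across.
R3C1 = 24 − 17 = 7 completes the 24 down.
R3C2 = 8 − 7 = 1 completes the 8 across.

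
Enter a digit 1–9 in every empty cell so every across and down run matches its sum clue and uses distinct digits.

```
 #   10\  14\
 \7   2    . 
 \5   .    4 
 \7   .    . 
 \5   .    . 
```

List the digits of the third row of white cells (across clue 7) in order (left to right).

4, 3

10 in 4 cells must be {1,2,3,4}.
R1C2 = 7 − 2 = 5 completes the 7 across.
R2C1 = 5 − 4 = 1 completes the 5 across.
Nothing is forced directly, so branch on R3C1, whose candidates are 3 or 4. If R3C1 = 3: then R3C2 would have to be in {4} for the 7 across but in {2,3} for the 14 down — contradiction. So R3C1 = 4.
R3C2 = 7 − 4 = 3 completes the 7 across.
R4C1 = 10 − 7 = 3 completes the 10 down.
R4C2 = 5 − 3 = 2 completes the 5 across.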